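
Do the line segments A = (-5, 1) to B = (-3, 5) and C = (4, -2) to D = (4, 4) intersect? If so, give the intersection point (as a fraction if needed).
No (intersection of containing lines falls outside at least one segment)

Parametrize and solve: t = 9/2, s = 7/2. At least one of these is outside [0, 1], so the segments do not intersect.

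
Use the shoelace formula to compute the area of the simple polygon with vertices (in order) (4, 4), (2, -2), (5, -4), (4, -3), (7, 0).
Area = 18

Shoelace formula: Area = (1/2) |Σ_i (x_i · y_{i+1} − x_{i+1} · y_i)| (indices mod n). Compute each cross term:
  (4)(-2) − (2)(4) = -16
  (2)(-4) − (5)(-2) = 2
  (5)(-3) − (4)(-4) = 1
  (4)(0) − (7)(-3) = 21
  (7)(4) − (4)(0) = 28
Sum = 36, so (signed) Area = 36/2 = 18, |Area| = 18.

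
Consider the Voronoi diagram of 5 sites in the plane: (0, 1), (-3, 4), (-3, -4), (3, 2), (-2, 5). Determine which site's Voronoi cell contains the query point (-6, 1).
Nearest site = (-3, 4)

The Voronoi cell of site s contains exactly those query points closer to s than to any other site. Compute squared distances from q = (-6, 1) to each site:
  (-3 − -6)² + (4 − 1)² = 18
  (-2 − -6)² + (5 − 1)² = 32
  (-3 − -6)² + (-4 − 1)² = 34
  (0 − -6)² + (1 − 1)² = 36
  (3 − -6)² + (2 − 1)² = 82
Minimum is attained by (-3, 4), so q lies in its Voronoi cell.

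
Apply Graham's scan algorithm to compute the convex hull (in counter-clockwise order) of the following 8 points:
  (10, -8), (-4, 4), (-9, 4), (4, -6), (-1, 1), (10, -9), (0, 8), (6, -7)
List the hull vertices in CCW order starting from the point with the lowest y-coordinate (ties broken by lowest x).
Hull (CCW) = [(10, -9), (10, -8), (0, 8), (-9, 4), (4, -6)]

Graham scan procedure:
  1. Find the pivot p₀ = point with lowest y (tie → lowest x): (10, -9).
  2. Sort the remaining points by polar angle around p₀.
  3. Walk through sorted points, maintaining a stack; pop the top while the last three entries make a non-left turn (cross product ≤ 0).
  4. Final stack is the convex hull in CCW order: (10, -9), (10, -8), (0, 8), (-9, 4), (4, -6).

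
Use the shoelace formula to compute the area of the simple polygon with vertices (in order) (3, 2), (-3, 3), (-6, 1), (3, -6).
Area = 87/2

Shoelace formula: Area = (1/2) |Σ_i (x_i · y_{i+1} − x_{i+1} · y_i)| (indices mod n). Compute each cross term:
  (3)(3) − (-3)(2) = 15
  (-3)(1) − (-6)(3) = 15
  (-6)(-6) − (3)(1) = 33
  (3)(2) − (3)(-6) = 24
Sum = 87, so (signed) Area = 87/2 = 87/2, |Area| = 87/2.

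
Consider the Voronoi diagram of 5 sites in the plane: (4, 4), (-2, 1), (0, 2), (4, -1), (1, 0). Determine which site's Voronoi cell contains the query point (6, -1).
Nearest site = (4, -1)

The Voronoi cell of site s contains exactly those query points closer to s than to any other site. Compute squared distances from q = (6, -1) to each site:
  (4 − 6)² + (-1 − -1)² = 4
  (1 − 6)² + (0 − -1)² = 26
  (4 − 6)² + (4 − -1)² = 29
  (0 − 6)² + (2 − -1)² = 45
  (-2 − 6)² + (1 − -1)² = 68
Minimum is attained by (4, -1), so q lies in its Voronoi cell.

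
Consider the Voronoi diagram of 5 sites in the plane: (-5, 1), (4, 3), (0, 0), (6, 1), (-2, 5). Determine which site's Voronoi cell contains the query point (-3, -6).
Nearest site = (0, 0)

The Voronoi cell of site s contains exactly those query points closer to s than to any other site. Compute squared distances from q = (-3, -6) to each site:
  (0 − -3)² + (0 − -6)² = 45
  (-5 − -3)² + (1 − -6)² = 53
  (-2 − -3)² + (5 − -6)² = 122
  (4 − -3)² + (3 − -6)² = 130
  (6 − -3)² + (1 − -6)² = 130
Minimum is attained by (0, 0), so q lies in its Voronoi cell.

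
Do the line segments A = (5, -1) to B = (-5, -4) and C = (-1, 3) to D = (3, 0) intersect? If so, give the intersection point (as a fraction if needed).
No (intersection of containing lines falls outside at least one segment)

Parametrize and solve: t = 1/21, s = 29/21. At least one of these is outside [0, 1], so the segments do not intersect.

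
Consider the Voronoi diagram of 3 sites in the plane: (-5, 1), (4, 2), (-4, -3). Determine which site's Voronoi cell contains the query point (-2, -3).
Nearest site = (-4, -3)

The Voronoi cell of site s contains exactly those query points closer to s than to any other site. Compute squared distances from q = (-2, -3) to each site:
  (-4 − -2)² + (-3 − -3)² = 4
  (-5 − -2)² + (1 − -3)² = 25
  (4 − -2)² + (2 − -3)² = 61
Minimum is attained by (-4, -3), so q lies in its Voronoi cell.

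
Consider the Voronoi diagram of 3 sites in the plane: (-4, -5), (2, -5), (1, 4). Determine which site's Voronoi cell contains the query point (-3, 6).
Nearest site = (1, 4)

The Voronoi cell of site s contains exactly those query points closer to s than to any other site. Compute squared distances from q = (-3, 6) to each site:
  (1 − -3)² + (4 − 6)² = 20
  (-4 − -3)² + (-5 − 6)² = 122
  (2 − -3)² + (-5 − 6)² = 146
Minimum is attained by (1, 4), so q lies in its Voronoi cell.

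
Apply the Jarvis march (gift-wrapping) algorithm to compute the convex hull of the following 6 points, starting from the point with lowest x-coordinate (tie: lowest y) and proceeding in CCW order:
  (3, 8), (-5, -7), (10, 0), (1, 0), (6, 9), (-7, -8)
Hull (CCW) = [(-7, -8), (10, 0), (6, 9), (3, 8)]

Jarvis march: at each step, from the current hull vertex p, select the next vertex q as the point such that every other point lies strictly to the left of (or on) the directed line p → q. (Equivalently: for every other point r, the cross product (q − p) × (r − p) ≥ 0.)
Starting point (lowest x, tie lowest y): (-7, -8). Wrap until returning to start. Resulting hull: (-7, -8), (10, 0), (6, 9), (3, 8).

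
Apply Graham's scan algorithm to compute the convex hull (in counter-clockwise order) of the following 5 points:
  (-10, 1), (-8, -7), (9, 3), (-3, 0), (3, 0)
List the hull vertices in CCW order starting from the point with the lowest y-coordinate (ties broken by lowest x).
Hull (CCW) = [(-8, -7), (9, 3), (-10, 1)]

Graham scan procedure:
  1. Find the pivot p₀ = point with lowest y (tie → lowest x): (-8, -7).
  2. Sort the remaining points by polar angle around p₀.
  3. Walk through sorted points, maintaining a stack; pop the top while the last three entries make a non-left turn (cross product ≤ 0).
  4. Final stack is the convex hull in CCW order: (-8, -7), (9, 3), (-10, 1).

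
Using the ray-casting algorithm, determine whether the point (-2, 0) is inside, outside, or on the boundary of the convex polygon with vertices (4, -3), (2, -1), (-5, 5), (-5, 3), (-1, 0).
The point (-2, 0) lies strictly outside the polygon

Cast a horizontal ray to the right from the query point and count how many polygon edges it crosses (each edge strictly once or zero times, handled with the usual half-open convention). 
Parity of crossings → even ⇒ outside.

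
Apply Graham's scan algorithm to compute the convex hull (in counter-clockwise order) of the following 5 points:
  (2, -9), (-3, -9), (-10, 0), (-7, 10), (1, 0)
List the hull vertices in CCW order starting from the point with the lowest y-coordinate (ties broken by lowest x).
Hull (CCW) = [(-3, -9), (2, -9), (1, 0), (-7, 10), (-10, 0)]

Graham scan procedure:
  1. Find the pivot p₀ = point with lowest y (tie → lowest x): (-3, -9).
  2. Sort the remaining points by polar angle around p₀.
  3. Walk through sorted points, maintaining a stack; pop the top while the last three entries make a non-left turn (cross product ≤ 0).
  4. Final stack is the convex hull in CCW order: (-3, -9), (2, -9), (1, 0), (-7, 10), (-10, 0).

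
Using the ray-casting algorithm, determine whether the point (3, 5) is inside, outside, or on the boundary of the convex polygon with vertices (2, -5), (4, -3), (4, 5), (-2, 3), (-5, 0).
The point (3, 5) lies strictly outside the polygon

Cast a horizontal ray to the right from the query point and count how many polygon edges it crosses (each edge strictly once or zero times, handled with the usual half-open convention). 
Parity of crossings → even ⇒ outside.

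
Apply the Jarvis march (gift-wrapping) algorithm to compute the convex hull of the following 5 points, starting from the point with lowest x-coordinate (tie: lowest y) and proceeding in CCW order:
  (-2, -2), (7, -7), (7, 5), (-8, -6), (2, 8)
Hull (CCW) = [(-8, -6), (7, -7), (7, 5), (2, 8)]

Jarvis march: at each step, from the current hull vertex p, select the next vertex q as the point such that every other point lies strictly to the left of (or on) the directed line p → q. (Equivalently: for every other point r, the cross product (q − p) × (r − p) ≥ 0.)
Starting point (lowest x, tie lowest y): (-8, -6). Wrap until returning to start. Resulting hull: (-8, -6), (7, -7), (7, 5), (2, 8).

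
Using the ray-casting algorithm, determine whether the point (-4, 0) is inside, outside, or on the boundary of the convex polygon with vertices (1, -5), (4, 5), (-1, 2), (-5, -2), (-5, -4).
The point (-4, 0) lies strictly outside the polygon

Cast a horizontal ray to the right from the query point and count how many polygon edges it crosses (each edge strictly once or zero times, handled with the usual half-open convention). 
Parity of crossings → even ⇒ outside.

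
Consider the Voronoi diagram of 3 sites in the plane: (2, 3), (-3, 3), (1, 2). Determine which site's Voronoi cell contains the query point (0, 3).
Nearest site = (1, 2)

The Voronoi cell of site s contains exactly those query points closer to s than to any other site. Compute squared distances from q = (0, 3) to each site:
  (1 − 0)² + (2 − 3)² = 2
  (2 − 0)² + (3 − 3)² = 4
  (-3 − 0)² + (3 − 3)² = 9
Minimum is attained by (1, 2), so q lies in its Voronoi cell.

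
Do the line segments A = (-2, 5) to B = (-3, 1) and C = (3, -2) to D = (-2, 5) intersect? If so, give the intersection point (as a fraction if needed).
Yes; intersection at (-2, 5) (t = 0 on AB, s = 1 on CD)

Parametrize AB as A + t(B − A) = (-2 + -1 t, 5 + -4 t) and CD as C + s(D − C) = (3 + -5 s, -2 + 7 s). Solve the linear system for (t, s). Determinant = 27 ≠ 0, so a unique intersection of the containing lines exists. Solution: t = 0, s = 1 — both in [0, 1], so the segments cross. Intersection point: (-2, 5).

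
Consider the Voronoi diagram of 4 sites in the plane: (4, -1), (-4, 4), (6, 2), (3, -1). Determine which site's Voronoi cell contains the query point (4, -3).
Nearest site = (4, -1)

The Voronoi cell of site s contains exactly those query points closer to s than to any other site. Compute squared distances from q = (4, -3) to each site:
  (4 − 4)² + (-1 − -3)² = 4
  (3 − 4)² + (-1 − -3)² = 5
  (6 − 4)² + (2 − -3)² = 29
  (-4 − 4)² + (4 − -3)² = 113
Minimum is attained by (4, -1), so q lies in its Voronoi cell.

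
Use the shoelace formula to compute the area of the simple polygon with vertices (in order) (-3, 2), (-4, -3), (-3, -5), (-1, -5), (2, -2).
Area = 24

Shoelace formula: Area = (1/2) |Σ_i (x_i · y_{i+1} − x_{i+1} · y_i)| (indices mod n). Compute each cross term:
  (-3)(-3) − (-4)(2) = 17
  (-4)(-5) − (-3)(-3) = 11
  (-3)(-5) − (-1)(-5) = 10
  (-1)(-2) − (2)(-5) = 12
  (2)(2) − (-3)(-2) = -2
Sum = 48, so (signed) Area = 48/2 = 24, |Area| = 24.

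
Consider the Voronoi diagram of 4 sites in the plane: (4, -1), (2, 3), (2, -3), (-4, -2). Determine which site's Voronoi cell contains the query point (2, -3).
Nearest site = (2, -3)

The Voronoi cell of site s contains exactly those query points closer to s than to any other site. Compute squared distances from q = (2, -3) to each site:
  (2 − 2)² + (-3 − -3)² = 0
  (4 − 2)² + (-1 − -3)² = 8
  (2 − 2)² + (3 − -3)² = 36
  (-4 − 2)² + (-2 − -3)² = 37
Minimum is attained by (2, -3), so q lies in its Voronoi cell.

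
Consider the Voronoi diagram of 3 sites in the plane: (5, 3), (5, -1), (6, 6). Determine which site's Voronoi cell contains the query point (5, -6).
Nearest site = (5, -1)

The Voronoi cell of site s contains exactly those query points closer to s than to any other site. Compute squared distances from q = (5, -6) to each site:
  (5 − 5)² + (-1 − -6)² = 25
  (5 − 5)² + (3 − -6)² = 81
  (6 − 5)² + (6 − -6)² = 145
Minimum is attained by (5, -1), so q lies in its Voronoi cell.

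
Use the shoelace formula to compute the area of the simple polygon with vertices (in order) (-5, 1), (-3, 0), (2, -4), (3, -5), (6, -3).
Area = 29/2

Shoelace formula: Area = (1/2) |Σ_i (x_i · y_{i+1} − x_{i+1} · y_i)| (indices mod n). Compute each cross term:
  (-5)(0) − (-3)(1) = 3
  (-3)(-4) − (2)(0) = 12
  (2)(-5) − (3)(-4) = 2
  (3)(-3) − (6)(-5) = 21
  (6)(1) − (-5)(-3) = -9
Sum = 29, so (signed) Area = 29/2 = 29/2, |Area| = 29/2.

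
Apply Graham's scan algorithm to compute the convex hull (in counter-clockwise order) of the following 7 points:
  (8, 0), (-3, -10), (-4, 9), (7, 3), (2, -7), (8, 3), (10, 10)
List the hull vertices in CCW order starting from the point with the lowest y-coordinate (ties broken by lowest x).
Hull (CCW) = [(-3, -10), (2, -7), (8, 0), (10, 10), (-4, 9)]

Graham scan procedure:
  1. Find the pivot p₀ = point with lowest y (tie → lowest x): (-3, -10).
  2. Sort the remaining points by polar angle around p₀.
  3. Walk through sorted points, maintaining a stack; pop the top while the last three entries make a non-left turn (cross product ≤ 0).
  4. Final stack is the convex hull in CCW order: (-3, -10), (2, -7), (8, 0), (10, 10), (-4, 9).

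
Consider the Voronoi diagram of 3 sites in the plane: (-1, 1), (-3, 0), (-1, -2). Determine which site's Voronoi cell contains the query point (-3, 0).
Nearest site = (-3, 0)

The Voronoi cell of site s contains exactly those query points closer to s than to any other site. Compute squared distances from q = (-3, 0) to each site:
  (-3 − -3)² + (0 − 0)² = 0
  (-1 − -3)² + (1 − 0)² = 5
  (-1 − -3)² + (-2 − 0)² = 8
Minimum is attained by (-3, 0), so q lies in its Voronoi cell.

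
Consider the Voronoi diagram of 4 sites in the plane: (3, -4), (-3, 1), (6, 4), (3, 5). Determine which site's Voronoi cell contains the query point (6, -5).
Nearest site = (3, -4)

The Voronoi cell of site s contains exactly those query points closer to s than to any other site. Compute squared distances from q = (6, -5) to each site:
  (3 − 6)² + (-4 − -5)² = 10
  (6 − 6)² + (4 − -5)² = 81
  (3 − 6)² + (5 − -5)² = 109
  (-3 − 6)² + (1 − -5)² = 117
Minimum is attained by (3, -4), so q lies in its Voronoi cell.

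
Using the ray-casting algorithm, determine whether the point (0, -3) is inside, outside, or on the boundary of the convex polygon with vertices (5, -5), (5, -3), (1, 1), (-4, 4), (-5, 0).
The point (0, -3) lies strictly outside the polygon

Cast a horizontal ray to the right from the query point and count how many polygon edges it crosses (each edge strictly once or zero times, handled with the usual half-open convention). 
Parity of crossings → even ⇒ outside.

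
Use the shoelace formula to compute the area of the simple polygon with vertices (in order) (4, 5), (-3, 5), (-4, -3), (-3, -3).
Area = 32

Shoelace formula: Area = (1/2) |Σ_i (x_i · y_{i+1} − x_{i+1} · y_i)| (indices mod n). Compute each cross term:
  (4)(5) − (-3)(5) = 35
  (-3)(-3) − (-4)(5) = 29
  (-4)(-3) − (-3)(-3) = 3
  (-3)(5) − (4)(-3) = -3
Sum = 64, so (signed) Area = 64/2 = 32, |Area| = 32.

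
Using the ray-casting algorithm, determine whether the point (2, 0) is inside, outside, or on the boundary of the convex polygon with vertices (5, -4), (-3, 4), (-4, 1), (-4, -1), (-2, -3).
The point (2, 0) lies strictly outside the polygon

Cast a horizontal ray to the right from the query point and count how many polygon edges it crosses (each edge strictly once or zero times, handled with the usual half-open convention). 
Parity of crossings → even ⇒ outside.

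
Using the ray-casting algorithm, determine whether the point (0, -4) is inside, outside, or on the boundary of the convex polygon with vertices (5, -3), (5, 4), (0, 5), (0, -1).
The point (0, -4) lies strictly outside the polygon

Cast a horizontal ray to the right from the query point and count how many polygon edges it crosses (each edge strictly once or zero times, handled with the usual half-open convention). 
Parity of crossings → even ⇒ outside.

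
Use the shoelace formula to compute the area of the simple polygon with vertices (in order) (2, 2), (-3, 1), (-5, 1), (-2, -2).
Area = 11

Shoelace formula: Area = (1/2) |Σ_i (x_i · y_{i+1} − x_{i+1} · y_i)| (indices mod n). Compute each cross term:
  (2)(1) − (-3)(2) = 8
  (-3)(1) − (-5)(1) = 2
  (-5)(-2) − (-2)(1) = 12
  (-2)(2) − (2)(-2) = 0
Sum = 22, so (signed) Area = 22/2 = 11, |Area| = 11.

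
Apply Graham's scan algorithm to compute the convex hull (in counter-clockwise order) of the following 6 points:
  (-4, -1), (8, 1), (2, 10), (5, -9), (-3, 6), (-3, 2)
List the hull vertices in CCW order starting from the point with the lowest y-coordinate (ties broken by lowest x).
Hull (CCW) = [(5, -9), (8, 1), (2, 10), (-3, 6), (-4, -1)]

Graham scan procedure:
  1. Find the pivot p₀ = point with lowest y (tie → lowest x): (5, -9).
  2. Sort the remaining points by polar angle around p₀.
  3. Walk through sorted points, maintaining a stack; pop the top while the last three entries make a non-left turn (cross product ≤ 0).
  4. Final stack is the convex hull in CCW order: (5, -9), (8, 1), (2, 10), (-3, 6), (-4, -1).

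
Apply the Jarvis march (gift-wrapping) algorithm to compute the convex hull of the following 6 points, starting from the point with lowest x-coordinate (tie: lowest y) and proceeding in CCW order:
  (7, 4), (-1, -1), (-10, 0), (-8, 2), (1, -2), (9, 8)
Hull (CCW) = [(-10, 0), (1, -2), (7, 4), (9, 8), (-8, 2)]

Jarvis march: at each step, from the current hull vertex p, select the next vertex q as the point such that every other point lies strictly to the left of (or on) the directed line p → q. (Equivalently: for every other point r, the cross product (q − p) × (r − p) ≥ 0.)
Starting point (lowest x, tie lowest y): (-10, 0). Wrap until returning to start. Resulting hull: (-10, 0), (1, -2), (7, 4), (9, 8), (-8, 2).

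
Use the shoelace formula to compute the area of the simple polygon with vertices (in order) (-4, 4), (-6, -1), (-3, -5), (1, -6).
Area = 29

Shoelace formula: Area = (1/2) |Σ_i (x_i · y_{i+1} − x_{i+1} · y_i)| (indices mod n). Compute each cross term:
  (-4)(-1) − (-6)(4) = 28
  (-6)(-5) − (-3)(-1) = 27
  (-3)(-6) − (1)(-5) = 23
  (1)(4) − (-4)(-6) = -20
Sum = 58, so (signed) Area = 58/2 = 29, |Area| = 29.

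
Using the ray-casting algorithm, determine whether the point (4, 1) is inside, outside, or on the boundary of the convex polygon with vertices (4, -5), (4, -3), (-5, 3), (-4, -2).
The point (4, 1) lies strictly outside the polygon

Cast a horizontal ray to the right from the query point and count how many polygon edges it crosses (each edge strictly once or zero times, handled with the usual half-open convention). 
Parity of crossings → even ⇒ outside.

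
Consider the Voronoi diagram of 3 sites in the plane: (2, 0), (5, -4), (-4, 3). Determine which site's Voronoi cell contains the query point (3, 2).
Nearest site = (2, 0)

The Voronoi cell of site s contains exactly those query points closer to s than to any other site. Compute squared distances from q = (3, 2) to each site:
  (2 − 3)² + (0 − 2)² = 5
  (5 − 3)² + (-4 − 2)² = 40
  (-4 − 3)² + (3 − 2)² = 50
Minimum is attained by (2, 0), so q lies in its Voronoi cell.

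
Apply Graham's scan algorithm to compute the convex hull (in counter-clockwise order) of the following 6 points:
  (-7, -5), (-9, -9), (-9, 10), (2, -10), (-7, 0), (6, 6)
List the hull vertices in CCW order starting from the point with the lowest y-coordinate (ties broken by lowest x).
Hull (CCW) = [(2, -10), (6, 6), (-9, 10), (-9, -9)]

Graham scan procedure:
  1. Find the pivot p₀ = point with lowest y (tie → lowest x): (2, -10).
  2. Sort the remaining points by polar angle around p₀.
  3. Walk through sorted points, maintaining a stack; pop the top while the last three entries make a non-left turn (cross product ≤ 0).
  4. Final stack is the convex hull in CCW order: (2, -10), (6, 6), (-9, 10), (-9, -9).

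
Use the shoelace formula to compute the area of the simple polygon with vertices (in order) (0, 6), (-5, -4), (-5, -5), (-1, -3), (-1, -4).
Area = 20

Shoelace formula: Area = (1/2) |Σ_i (x_i · y_{i+1} − x_{i+1} · y_i)| (indices mod n). Compute each cross term:
  (0)(-4) − (-5)(6) = 30
  (-5)(-5) − (-5)(-4) = 5
  (-5)(-3) − (-1)(-5) = 10
  (-1)(-4) − (-1)(-3) = 1
  (-1)(6) − (0)(-4) = -6
Sum = 40, so (signed) Area = 40/2 = 20, |Area| = 20.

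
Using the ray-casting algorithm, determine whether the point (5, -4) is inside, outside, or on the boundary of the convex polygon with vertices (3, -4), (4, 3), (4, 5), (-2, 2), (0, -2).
The point (5, -4) lies strictly outside the polygon

Cast a horizontal ray to the right from the query point and count how many polygon edges it crosses (each edge strictly once or zero times, handled with the usual half-open convention). 
Parity of crossings → even ⇒ outside.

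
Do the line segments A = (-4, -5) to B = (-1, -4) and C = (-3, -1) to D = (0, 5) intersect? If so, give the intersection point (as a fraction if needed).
No (intersection of containing lines falls outside at least one segment)

Parametrize and solve: t = -2/5, s = -11/15. At least one of these is outside [0, 1], so the segments do not intersect.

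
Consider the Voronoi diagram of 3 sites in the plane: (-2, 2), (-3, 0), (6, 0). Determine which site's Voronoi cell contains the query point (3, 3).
Nearest site = (6, 0)

The Voronoi cell of site s contains exactly those query points closer to s than to any other site. Compute squared distances from q = (3, 3) to each site:
  (6 − 3)² + (0 − 3)² = 18
  (-2 − 3)² + (2 − 3)² = 26
  (-3 − 3)² + (0 − 3)² = 45
Minimum is attained by (6, 0), so q lies in its Voronoi cell.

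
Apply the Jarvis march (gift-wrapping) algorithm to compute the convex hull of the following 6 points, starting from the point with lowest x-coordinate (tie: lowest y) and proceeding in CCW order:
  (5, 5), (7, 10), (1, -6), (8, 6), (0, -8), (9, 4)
Hull (CCW) = [(0, -8), (9, 4), (7, 10), (5, 5)]

Jarvis march: at each step, from the current hull vertex p, select the next vertex q as the point such that every other point lies strictly to the left of (or on) the directed line p → q. (Equivalently: for every other point r, the cross product (q − p) × (r − p) ≥ 0.)
Starting point (lowest x, tie lowest y): (0, -8). Wrap until returning to start. Resulting hull: (0, -8), (9, 4), (7, 10), (5, 5).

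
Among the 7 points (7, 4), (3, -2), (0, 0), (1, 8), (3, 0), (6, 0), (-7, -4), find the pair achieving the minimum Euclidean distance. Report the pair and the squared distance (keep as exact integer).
Pair = ((3, -2), (3, 0)); squared distance = 4

Compute all C(7, 2) = 21 pairwise squared distances (x_i − x_j)² + (y_i − y_j)². The minimum is 4, attained by the pair ((3, -2), (3, 0)).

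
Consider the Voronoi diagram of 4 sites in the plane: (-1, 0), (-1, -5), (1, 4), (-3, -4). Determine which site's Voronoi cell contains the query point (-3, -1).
Nearest site = (-1, 0)

The Voronoi cell of site s contains exactly those query points closer to s than to any other site. Compute squared distances from q = (-3, -1) to each site:
  (-1 − -3)² + (0 − -1)² = 5
  (-3 − -3)² + (-4 − -1)² = 9
  (-1 − -3)² + (-5 − -1)² = 20
  (1 − -3)² + (4 − -1)² = 41
Minimum is attained by (-1, 0), so q lies in its Voronoi cell.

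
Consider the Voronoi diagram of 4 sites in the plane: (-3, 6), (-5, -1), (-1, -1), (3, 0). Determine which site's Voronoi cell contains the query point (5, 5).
Nearest site = (3, 0)

The Voronoi cell of site s contains exactly those query points closer to s than to any other site. Compute squared distances from q = (5, 5) to each site:
  (3 − 5)² + (0 − 5)² = 29
  (-3 − 5)² + (6 − 5)² = 65
  (-1 − 5)² + (-1 − 5)² = 72
  (-5 − 5)² + (-1 − 5)² = 136
Minimum is attained by (3, 0), so q lies in its Voronoi cell.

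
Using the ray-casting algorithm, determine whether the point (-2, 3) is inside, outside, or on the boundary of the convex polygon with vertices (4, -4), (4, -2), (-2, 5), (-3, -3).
The point (-2, 3) lies strictly inside the polygon

Cast a horizontal ray to the right from the query point and count how many polygon edges it crosses (each edge strictly once or zero times, handled with the usual half-open convention). 
Parity of crossings → odd ⇒ inside.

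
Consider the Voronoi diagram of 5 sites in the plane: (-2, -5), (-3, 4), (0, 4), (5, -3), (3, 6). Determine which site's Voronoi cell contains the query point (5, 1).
Nearest site = (5, -3)

The Voronoi cell of site s contains exactly those query points closer to s than to any other site. Compute squared distances from q = (5, 1) to each site:
  (5 − 5)² + (-3 − 1)² = 16
  (3 − 5)² + (6 − 1)² = 29
  (0 − 5)² + (4 − 1)² = 34
  (-3 − 5)² + (4 − 1)² = 73
  (-2 − 5)² + (-5 − 1)² = 85
Minimum is attained by (5, -3), so q lies in its Voronoi cell.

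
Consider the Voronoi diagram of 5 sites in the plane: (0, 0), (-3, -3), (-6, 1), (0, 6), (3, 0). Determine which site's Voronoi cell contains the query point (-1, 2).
Nearest site = (0, 0)

The Voronoi cell of site s contains exactly those query points closer to s than to any other site. Compute squared distances from q = (-1, 2) to each site:
  (0 − -1)² + (0 − 2)² = 5
  (0 − -1)² + (6 − 2)² = 17
  (3 − -1)² + (0 − 2)² = 20
  (-6 − -1)² + (1 − 2)² = 26
  (-3 − -1)² + (-3 − 2)² = 29
Minimum is attained by (0, 0), so q lies in its Voronoi cell.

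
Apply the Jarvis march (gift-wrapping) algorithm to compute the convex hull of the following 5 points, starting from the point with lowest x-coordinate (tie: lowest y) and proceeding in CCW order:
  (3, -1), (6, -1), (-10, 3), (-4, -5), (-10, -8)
Hull (CCW) = [(-10, -8), (6, -1), (-10, 3)]

Jarvis march: at each step, from the current hull vertex p, select the next vertex q as the point such that every other point lies strictly to the left of (or on) the directed line p → q. (Equivalently: for every other point r, the cross product (q − p) × (r − p) ≥ 0.)
Starting point (lowest x, tie lowest y): (-10, -8). Wrap until returning to start. Resulting hull: (-10, -8), (6, -1), (-10, 3).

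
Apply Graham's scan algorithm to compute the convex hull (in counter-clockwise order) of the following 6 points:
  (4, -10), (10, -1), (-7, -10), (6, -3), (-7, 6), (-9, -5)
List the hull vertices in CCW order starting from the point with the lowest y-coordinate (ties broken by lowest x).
Hull (CCW) = [(-7, -10), (4, -10), (10, -1), (-7, 6), (-9, -5)]

Graham scan procedure:
  1. Find the pivot p₀ = point with lowest y (tie → lowest x): (-7, -10).
  2. Sort the remaining points by polar angle around p₀.
  3. Walk through sorted points, maintaining a stack; pop the top while the last three entries make a non-left turn (cross product ≤ 0).
  4. Final stack is the convex hull in CCW order: (-7, -10), (4, -10), (10, -1), (-7, 6), (-9, -5).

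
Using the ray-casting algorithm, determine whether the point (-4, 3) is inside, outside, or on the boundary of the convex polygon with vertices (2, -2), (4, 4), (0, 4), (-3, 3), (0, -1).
The point (-4, 3) lies strictly outside the polygon

Cast a horizontal ray to the right from the query point and count how many polygon edges it crosses (each edge strictly once or zero times, handled with the usual half-open convention). 
Parity of crossings → even ⇒ outside.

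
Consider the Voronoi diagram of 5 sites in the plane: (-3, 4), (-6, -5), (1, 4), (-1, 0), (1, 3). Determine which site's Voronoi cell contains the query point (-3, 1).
Nearest site = (-1, 0)

The Voronoi cell of site s contains exactly those query points closer to s than to any other site. Compute squared distances from q = (-3, 1) to each site:
  (-1 − -3)² + (0 − 1)² = 5
  (-3 − -3)² + (4 − 1)² = 9
  (1 − -3)² + (3 − 1)² = 20
  (1 − -3)² + (4 − 1)² = 25
  (-6 − -3)² + (-5 − 1)² = 45
Minimum is attained by (-1, 0), so q lies in its Voronoi cell.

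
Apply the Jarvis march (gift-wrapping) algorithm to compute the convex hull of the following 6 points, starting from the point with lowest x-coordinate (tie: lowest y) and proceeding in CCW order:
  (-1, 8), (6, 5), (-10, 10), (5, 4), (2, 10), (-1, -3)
Hull (CCW) = [(-10, 10), (-1, -3), (6, 5), (2, 10)]

Jarvis march: at each step, from the current hull vertex p, select the next vertex q as the point such that every other point lies strictly to the left of (or on) the directed line p → q. (Equivalently: for every other point r, the cross product (q − p) × (r − p) ≥ 0.)
Starting point (lowest x, tie lowest y): (-10, 10). Wrap until returning to start. Resulting hull: (-10, 10), (-1, -3), (6, 5), (2, 10).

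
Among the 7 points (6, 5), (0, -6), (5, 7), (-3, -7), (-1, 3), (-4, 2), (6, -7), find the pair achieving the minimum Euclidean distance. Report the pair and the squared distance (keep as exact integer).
Pair = ((6, 5), (5, 7)); squared distance = 5

Compute all C(7, 2) = 21 pairwise squared distances (x_i − x_j)² + (y_i − y_j)². The minimum is 5, attained by the pair ((6, 5), (5, 7)).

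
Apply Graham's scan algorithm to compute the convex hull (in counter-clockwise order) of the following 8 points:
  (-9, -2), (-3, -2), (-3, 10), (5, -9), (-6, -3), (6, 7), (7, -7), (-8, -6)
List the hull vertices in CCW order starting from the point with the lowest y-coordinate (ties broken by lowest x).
Hull (CCW) = [(5, -9), (7, -7), (6, 7), (-3, 10), (-9, -2), (-8, -6)]

Graham scan procedure:
  1. Find the pivot p₀ = point with lowest y (tie → lowest x): (5, -9).
  2. Sort the remaining points by polar angle around p₀.
  3. Walk through sorted points, maintaining a stack; pop the top while the last three entries make a non-left turn (cross product ≤ 0).
  4. Final stack is the convex hull in CCW order: (5, -9), (7, -7), (6, 7), (-3, 10), (-9, -2), (-8, -6).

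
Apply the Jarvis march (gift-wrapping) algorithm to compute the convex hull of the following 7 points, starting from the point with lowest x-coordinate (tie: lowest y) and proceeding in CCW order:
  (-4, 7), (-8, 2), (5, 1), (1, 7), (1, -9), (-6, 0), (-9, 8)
Hull (CCW) = [(-9, 8), (-8, 2), (1, -9), (5, 1), (1, 7)]

Jarvis march: at each step, from the current hull vertex p, select the next vertex q as the point such that every other point lies strictly to the left of (or on) the directed line p → q. (Equivalently: for every other point r, the cross product (q − p) × (r − p) ≥ 0.)
Starting point (lowest x, tie lowest y): (-9, 8). Wrap until returning to start. Resulting hull: (-9, 8), (-8, 2), (1, -9), (5, 1), (1, 7).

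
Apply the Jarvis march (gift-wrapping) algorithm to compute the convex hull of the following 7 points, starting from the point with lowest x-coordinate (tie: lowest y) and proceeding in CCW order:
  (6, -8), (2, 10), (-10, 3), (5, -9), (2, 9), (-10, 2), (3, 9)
Hull (CCW) = [(-10, 2), (5, -9), (6, -8), (3, 9), (2, 10), (-10, 3)]

Jarvis march: at each step, from the current hull vertex p, select the next vertex q as the point such that every other point lies strictly to the left of (or on) the directed line p → q. (Equivalently: for every other point r, the cross product (q − p) × (r − p) ≥ 0.)
Starting point (lowest x, tie lowest y): (-10, 2). Wrap until returning to start. Resulting hull: (-10, 2), (5, -9), (6, -8), (3, 9), (2, 10), (-10, 3).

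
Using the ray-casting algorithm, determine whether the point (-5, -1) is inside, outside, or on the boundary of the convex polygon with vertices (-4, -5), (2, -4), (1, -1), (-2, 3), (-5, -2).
The point (-5, -1) lies strictly outside the polygon

Cast a horizontal ray to the right from the query point and count how many polygon edges it crosses (each edge strictly once or zero times, handled with the usual half-open convention). 
Parity of crossings → even ⇒ outside.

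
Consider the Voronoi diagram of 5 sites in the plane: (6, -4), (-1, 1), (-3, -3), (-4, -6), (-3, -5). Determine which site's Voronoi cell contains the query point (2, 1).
Nearest site = (-1, 1)

The Voronoi cell of site s contains exactly those query points closer to s than to any other site. Compute squared distances from q = (2, 1) to each site:
  (-1 − 2)² + (1 − 1)² = 9
  (-3 − 2)² + (-3 − 1)² = 41
  (6 − 2)² + (-4 − 1)² = 41
  (-3 − 2)² + (-5 − 1)² = 61
  (-4 − 2)² + (-6 − 1)² = 85
Minimum is attained by (-1, 1), so q lies in its Voronoi cell.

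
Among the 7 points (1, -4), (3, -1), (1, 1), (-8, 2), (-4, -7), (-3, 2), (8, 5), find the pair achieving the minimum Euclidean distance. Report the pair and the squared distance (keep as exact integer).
Pair = ((3, -1), (1, 1)); squared distance = 8

Compute all C(7, 2) = 21 pairwise squared distances (x_i − x_j)² + (y_i − y_j)². The minimum is 8, attained by the pair ((3, -1), (1, 1)).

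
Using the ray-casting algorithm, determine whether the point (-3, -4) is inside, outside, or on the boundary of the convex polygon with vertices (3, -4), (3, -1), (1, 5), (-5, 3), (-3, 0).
The point (-3, -4) lies strictly outside the polygon

Cast a horizontal ray to the right from the query point and count how many polygon edges it crosses (each edge strictly once or zero times, handled with the usual half-open convention). 
Parity of crossings → even ⇒ outside.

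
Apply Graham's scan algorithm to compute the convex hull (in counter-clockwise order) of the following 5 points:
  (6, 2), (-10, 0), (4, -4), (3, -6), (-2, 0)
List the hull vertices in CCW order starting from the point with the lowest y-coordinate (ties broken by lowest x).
Hull (CCW) = [(3, -6), (4, -4), (6, 2), (-10, 0)]

Graham scan procedure:
  1. Find the pivot p₀ = point with lowest y (tie → lowest x): (3, -6).
  2. Sort the remaining points by polar angle around p₀.
  3. Walk through sorted points, maintaining a stack; pop the top while the last three entries make a non-left turn (cross product ≤ 0).
  4. Final stack is the convex hull in CCW order: (3, -6), (4, -4), (6, 2), (-10, 0).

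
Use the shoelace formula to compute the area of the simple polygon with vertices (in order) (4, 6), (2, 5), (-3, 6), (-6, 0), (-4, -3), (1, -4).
Area = 65

Shoelace formula: Area = (1/2) |Σ_i (x_i · y_{i+1} − x_{i+1} · y_i)| (indices mod n). Compute each cross term:
  (4)(5) − (2)(6) = 8
  (2)(6) − (-3)(5) = 27
  (-3)(0) − (-6)(6) = 36
  (-6)(-3) − (-4)(0) = 18
  (-4)(-4) − (1)(-3) = 19
  (1)(6) − (4)(-4) = 22
Sum = 130, so (signed) Area = 130/2 = 65, |Area| = 65.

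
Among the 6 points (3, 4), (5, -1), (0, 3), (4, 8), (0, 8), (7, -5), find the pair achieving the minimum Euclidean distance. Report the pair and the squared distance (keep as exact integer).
Pair = ((3, 4), (0, 3)); squared distance = 10

Compute all C(6, 2) = 15 pairwise squared distances (x_i − x_j)² + (y_i − y_j)². The minimum is 10, attained by the pair ((3, 4), (0, 3)).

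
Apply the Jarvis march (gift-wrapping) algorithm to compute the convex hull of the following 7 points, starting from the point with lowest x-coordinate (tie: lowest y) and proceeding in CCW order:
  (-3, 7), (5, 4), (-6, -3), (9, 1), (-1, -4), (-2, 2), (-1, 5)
Hull (CCW) = [(-6, -3), (-1, -4), (9, 1), (5, 4), (-3, 7)]

Jarvis march: at each step, from the current hull vertex p, select the next vertex q as the point such that every other point lies strictly to the left of (or on) the directed line p → q. (Equivalently: for every other point r, the cross product (q − p) × (r − p) ≥ 0.)
Starting point (lowest x, tie lowest y): (-6, -3). Wrap until returning to start. Resulting hull: (-6, -3), (-1, -4), (9, 1), (5, 4), (-3, 7).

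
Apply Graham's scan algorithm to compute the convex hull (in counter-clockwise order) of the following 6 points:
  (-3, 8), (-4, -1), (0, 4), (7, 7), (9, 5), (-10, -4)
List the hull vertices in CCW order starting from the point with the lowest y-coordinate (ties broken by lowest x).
Hull (CCW) = [(-10, -4), (9, 5), (7, 7), (-3, 8)]

Graham scan procedure:
  1. Find the pivot p₀ = point with lowest y (tie → lowest x): (-10, -4).
  2. Sort the remaining points by polar angle around p₀.
  3. Walk through sorted points, maintaining a stack; pop the top while the last three entries make a non-left turn (cross product ≤ 0).
  4. Final stack is the convex hull in CCW order: (-10, -4), (9, 5), (7, 7), (-3, 8).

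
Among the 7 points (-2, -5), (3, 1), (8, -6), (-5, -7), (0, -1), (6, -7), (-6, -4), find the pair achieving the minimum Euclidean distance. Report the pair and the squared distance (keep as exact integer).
Pair = ((8, -6), (6, -7)); squared distance = 5

Compute all C(7, 2) = 21 pairwise squared distances (x_i − x_j)² + (y_i − y_j)². The minimum is 5, attained by the pair ((8, -6), (6, -7)).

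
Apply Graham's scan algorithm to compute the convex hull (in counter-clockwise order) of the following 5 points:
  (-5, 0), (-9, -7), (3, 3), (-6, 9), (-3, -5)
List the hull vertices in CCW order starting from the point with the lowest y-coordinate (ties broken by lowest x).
Hull (CCW) = [(-9, -7), (-3, -5), (3, 3), (-6, 9)]

Graham scan procedure:
  1. Find the pivot p₀ = point with lowest y (tie → lowest x): (-9, -7).
  2. Sort the remaining points by polar angle around p₀.
  3. Walk through sorted points, maintaining a stack; pop the top while the last three entries make a non-left turn (cross product ≤ 0).
  4. Final stack is the convex hull in CCW order: (-9, -7), (-3, -5), (3, 3), (-6, 9).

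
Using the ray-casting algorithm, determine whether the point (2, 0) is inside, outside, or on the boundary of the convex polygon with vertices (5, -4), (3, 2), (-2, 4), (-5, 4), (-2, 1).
The point (2, 0) lies strictly inside the polygon

Cast a horizontal ray to the right from the query point and count how many polygon edges it crosses (each edge strictly once or zero times, handled with the usual half-open convention). 
Parity of crossings → odd ⇒ inside.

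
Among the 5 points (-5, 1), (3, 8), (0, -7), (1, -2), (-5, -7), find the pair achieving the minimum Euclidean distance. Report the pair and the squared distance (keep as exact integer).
Pair = ((0, -7), (-5, -7)); squared distance = 25

Compute all C(5, 2) = 10 pairwise squared distances (x_i − x_j)² + (y_i − y_j)². The minimum is 25, attained by the pair ((0, -7), (-5, -7)).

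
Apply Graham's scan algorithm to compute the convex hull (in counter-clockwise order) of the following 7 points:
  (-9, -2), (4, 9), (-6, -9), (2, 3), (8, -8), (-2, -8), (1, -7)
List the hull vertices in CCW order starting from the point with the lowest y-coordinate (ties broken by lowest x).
Hull (CCW) = [(-6, -9), (8, -8), (4, 9), (-9, -2)]

Graham scan procedure:
  1. Find the pivot p₀ = point with lowest y (tie → lowest x): (-6, -9).
  2. Sort the remaining points by polar angle around p₀.
  3. Walk through sorted points, maintaining a stack; pop the top while the last three entries make a non-left turn (cross product ≤ 0).
  4. Final stack is the convex hull in CCW order: (-6, -9), (8, -8), (4, 9), (-9, -2).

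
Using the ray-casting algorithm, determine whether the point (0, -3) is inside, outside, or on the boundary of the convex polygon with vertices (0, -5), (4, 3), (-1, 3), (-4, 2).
The point (0, -3) lies strictly inside the polygon

Cast a horizontal ray to the right from the query point and count how many polygon edges it crosses (each edge strictly once or zero times, handled with the usual half-open convention). 
Parity of crossings → odd ⇒ inside.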